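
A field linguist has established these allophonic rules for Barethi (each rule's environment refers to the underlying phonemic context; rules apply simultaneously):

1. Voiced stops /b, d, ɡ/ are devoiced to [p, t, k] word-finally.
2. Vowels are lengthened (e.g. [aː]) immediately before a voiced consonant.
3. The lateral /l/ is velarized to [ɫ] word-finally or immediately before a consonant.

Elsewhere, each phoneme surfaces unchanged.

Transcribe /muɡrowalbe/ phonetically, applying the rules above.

/u/ (between /m/ and /ɡ/) occurs before a voiced consonant → [uː] by rule 2.
/ɡ/ (between /u/ and /r/) fails the environment for rule 1, so it stays [ɡ].
/o/ meets the environment for rule 2 (before a voiced consonant) → [oː].
/a/ — between /w/ and /l/, before a voiced consonant — surfaces as [aː] (rule 2).
Rule 3 applies to /l/ (between /a/ and /b/: word-finally or immediately before a consonant) → [ɫ].
/b/ — between /l/ and /e/; rule 1 does not apply here → [b].
/e/ — word-final; rule 2 does not apply here → [e].

[muːɡroːwaːɫbe]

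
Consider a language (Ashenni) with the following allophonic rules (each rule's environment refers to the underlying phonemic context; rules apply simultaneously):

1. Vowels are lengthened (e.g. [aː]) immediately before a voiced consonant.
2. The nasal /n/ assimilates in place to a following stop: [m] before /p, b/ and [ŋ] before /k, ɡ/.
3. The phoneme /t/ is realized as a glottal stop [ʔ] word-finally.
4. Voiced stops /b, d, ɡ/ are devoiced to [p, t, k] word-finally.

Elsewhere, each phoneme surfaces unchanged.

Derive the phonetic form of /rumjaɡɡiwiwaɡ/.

[ruːmjaːɡɡiːwiːwaːk]

/r/ (word-initial): no rule targets it → [r].
Rule 1 applies to /u/ (between /r/ and /m/: before a voiced consonant) → [uː].
/m/ stays [m].
/j/ stays [j].
/a/ — between /j/ and /ɡ/, before a voiced consonant — surfaces as [aː] (rule 1).
/ɡ/ (between /a/ and /ɡ/) is in the target of rule 4 but the environment (word-finally) is not met → [ɡ].
/ɡ/ (between /ɡ/ and /i/) fails the environment for rule 4, so it stays [ɡ].
/i/ meets the environment for rule 1 (before a voiced consonant) → [iː].
/w/ — not in any rule's target class → [w].
/i/ meets the environment for rule 1 (before a voiced consonant) → [iː].
/w/ (between /i/ and /a/) is unaffected → [w].
/a/ meets the environment for rule 1 (before a voiced consonant) → [aː].
Rule 4 applies to /ɡ/ (word-final: word-finally) → [k].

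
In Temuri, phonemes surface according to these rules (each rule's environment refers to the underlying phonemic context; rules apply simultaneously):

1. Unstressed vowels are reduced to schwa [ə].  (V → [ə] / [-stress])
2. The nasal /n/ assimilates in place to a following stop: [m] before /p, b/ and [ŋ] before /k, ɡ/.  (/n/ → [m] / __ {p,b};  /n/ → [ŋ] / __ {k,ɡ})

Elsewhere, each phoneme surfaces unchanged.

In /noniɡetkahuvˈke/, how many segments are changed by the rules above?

5

Segments that undergo a rule: /o/ → [ə] (rule 1); /i/ → [ə] (rule 1); /e/ → [ə] (rule 1); /a/ → [ə] (rule 1); /u/ → [ə] (rule 1).
All other segments surface unchanged.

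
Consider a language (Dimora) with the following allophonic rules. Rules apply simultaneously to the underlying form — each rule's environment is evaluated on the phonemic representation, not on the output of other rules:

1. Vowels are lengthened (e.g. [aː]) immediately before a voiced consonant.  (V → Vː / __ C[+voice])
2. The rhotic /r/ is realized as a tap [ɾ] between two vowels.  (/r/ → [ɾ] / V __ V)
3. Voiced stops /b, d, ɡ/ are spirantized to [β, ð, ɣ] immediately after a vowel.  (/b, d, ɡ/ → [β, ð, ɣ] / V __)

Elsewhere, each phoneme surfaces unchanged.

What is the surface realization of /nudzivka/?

[nuːðziːvka]

/n/ — not in any rule's target class → [n].
/u/ (between /n/ and /d/) occurs before a voiced consonant → [uː] by rule 1.
/d/ meets the environment for rule 3 (immediately after a vowel) → [ð].
/z/ (between /d/ and /i/): no rule targets it → [z].
Rule 1 applies to /i/ (between /z/ and /v/: before a voiced consonant) → [iː].
/v/ (between /i/ and /k/) is unaffected → [v].
/k/ (between /v/ and /a/) is unaffected → [k].
/a/ (word-final): rule 1 targets it, but not before a voiced consonant → unchanged [a].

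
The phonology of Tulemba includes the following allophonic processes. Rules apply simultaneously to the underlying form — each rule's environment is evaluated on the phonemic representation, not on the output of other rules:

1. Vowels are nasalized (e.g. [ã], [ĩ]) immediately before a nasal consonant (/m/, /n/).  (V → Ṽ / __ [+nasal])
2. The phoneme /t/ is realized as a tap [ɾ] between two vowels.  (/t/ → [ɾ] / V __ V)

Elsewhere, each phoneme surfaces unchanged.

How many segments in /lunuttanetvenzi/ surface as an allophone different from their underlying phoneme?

3

Segments that undergo a rule: /u/ → [ũ] (rule 1); /a/ → [ã] (rule 1); /e/ → [ẽ] (rule 1).
All other segments surface unchanged.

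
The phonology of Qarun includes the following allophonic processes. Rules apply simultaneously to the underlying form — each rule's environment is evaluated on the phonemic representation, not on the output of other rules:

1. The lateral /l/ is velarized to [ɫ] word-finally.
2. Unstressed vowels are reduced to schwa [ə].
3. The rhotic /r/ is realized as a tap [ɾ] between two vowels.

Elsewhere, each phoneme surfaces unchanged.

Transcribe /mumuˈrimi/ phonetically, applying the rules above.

[məməˈɾimə]

/m/ stays [m].
/u/ meets the environment for rule 2 (in an unstressed syllable) → [ə].
/m/ — not in any rule's target class → [m].
/u/ (between /m/ and /r/) occurs in an unstressed syllable → [ə] by rule 2.
/r/ — between /u/ and /i/, between two vowels — surfaces as [ɾ] (rule 3).
/i/ (between /r/ and /m/) is in the target of rule 2 but the environment (in an unstressed syllable) is not met → [i].
/m/ stays [m].
/i/ meets the environment for rule 2 (in an unstressed syllable) → [ə].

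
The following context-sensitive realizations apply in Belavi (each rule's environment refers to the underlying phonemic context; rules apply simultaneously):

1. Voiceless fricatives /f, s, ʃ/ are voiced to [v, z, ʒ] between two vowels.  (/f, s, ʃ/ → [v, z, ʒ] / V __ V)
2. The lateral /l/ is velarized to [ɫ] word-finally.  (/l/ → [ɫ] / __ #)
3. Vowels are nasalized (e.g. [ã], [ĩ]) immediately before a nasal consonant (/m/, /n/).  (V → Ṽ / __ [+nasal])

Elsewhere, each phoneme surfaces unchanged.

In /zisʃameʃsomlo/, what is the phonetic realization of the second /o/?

[o]

/o/ (word-final) is in the target of rule 3 but the environment (before a nasal consonant) is not met → [o].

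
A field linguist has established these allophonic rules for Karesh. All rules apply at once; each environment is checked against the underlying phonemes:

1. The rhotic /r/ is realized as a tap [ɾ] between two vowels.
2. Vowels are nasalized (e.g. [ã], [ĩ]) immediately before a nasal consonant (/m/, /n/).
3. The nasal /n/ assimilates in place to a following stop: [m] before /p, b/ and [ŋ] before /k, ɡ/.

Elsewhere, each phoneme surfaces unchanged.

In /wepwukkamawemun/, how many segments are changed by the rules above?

3

Segments that undergo a rule: /a/ → [ã] (rule 2); /e/ → [ẽ] (rule 2); /u/ → [ũ] (rule 2).
All other segments surface unchanged.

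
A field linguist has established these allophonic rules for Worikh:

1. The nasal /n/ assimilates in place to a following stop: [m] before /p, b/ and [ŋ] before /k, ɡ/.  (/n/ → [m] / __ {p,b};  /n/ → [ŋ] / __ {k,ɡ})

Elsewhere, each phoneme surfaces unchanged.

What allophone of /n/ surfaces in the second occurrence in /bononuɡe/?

/n/ (between /o/ and /u/) is in the target of rule 1 but the environment (before a labial or velar stop) is not met → [n].

[n]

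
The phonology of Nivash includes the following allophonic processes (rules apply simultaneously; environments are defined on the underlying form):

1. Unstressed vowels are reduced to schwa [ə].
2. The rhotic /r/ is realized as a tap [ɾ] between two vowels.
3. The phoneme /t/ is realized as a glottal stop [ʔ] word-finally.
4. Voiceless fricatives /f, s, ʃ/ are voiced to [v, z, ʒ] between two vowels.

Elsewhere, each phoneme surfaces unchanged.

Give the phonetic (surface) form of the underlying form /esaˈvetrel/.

[əzəˈvetrəl]

Rule 1 applies to /e/ (word-initial: in an unstressed syllable) → [ə].
/s/ (between /e/ and /a/) occurs between two vowels → [z] by rule 4.
/a/ meets the environment for rule 1 (in an unstressed syllable) → [ə].
/e/ (between /v/ and /t/) is in the target of rule 1 but the environment (in an unstressed syllable) is not met → [e].
/t/ (between /e/ and /r/): rule 3 targets it, but not word-finally → unchanged [t].
/r/ — between /t/ and /e/; rule 2 does not apply here → [r].
/e/ meets the environment for rule 1 (in an unstressed syllable) → [ə].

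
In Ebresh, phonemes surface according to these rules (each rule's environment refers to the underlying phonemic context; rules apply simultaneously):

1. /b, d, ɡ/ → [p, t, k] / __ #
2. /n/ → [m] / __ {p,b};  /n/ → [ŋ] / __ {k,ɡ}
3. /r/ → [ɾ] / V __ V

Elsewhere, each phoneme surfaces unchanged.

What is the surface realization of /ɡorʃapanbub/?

/ɡ/ (word-initial) is in the target of rule 1 but the environment (word-finally) is not met → [ɡ].
/o/ (between /ɡ/ and /r/) is unaffected → [o].
/r/ — between /o/ and /ʃ/; rule 3 does not apply here → [r].
/ʃ/ stays [ʃ].
/a/ (between /ʃ/ and /p/): no rule targets it → [a].
/p/ (between /a/ and /a/): no rule targets it → [p].
/a/ (between /p/ and /n/): no rule targets it → [a].
Rule 2 applies to /n/ (between /a/ and /b/: before a labial or velar stop) → [m].
/b/ (between /n/ and /u/) is in the target of rule 1 but the environment (word-finally) is not met → [b].
/u/ stays [u].
/b/ (word-final): word-finally, so rule 1 applies → [p].

[ɡorʃapambup]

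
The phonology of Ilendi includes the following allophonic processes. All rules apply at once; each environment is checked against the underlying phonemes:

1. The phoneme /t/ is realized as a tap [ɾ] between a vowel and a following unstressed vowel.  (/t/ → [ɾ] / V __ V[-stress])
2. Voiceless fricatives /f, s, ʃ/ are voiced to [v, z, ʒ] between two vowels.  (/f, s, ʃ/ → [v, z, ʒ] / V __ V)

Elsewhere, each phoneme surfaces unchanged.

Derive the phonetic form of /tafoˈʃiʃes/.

/t/ (word-initial) is in the target of rule 1 but the environment (between a vowel and a following unstressed vowel) is not met → [t].
/f/ (between /a/ and /o/) occurs between two vowels → [v] by rule 2.
/ʃ/ — between /o/ and /i/, between two vowels — surfaces as [ʒ] (rule 2).
/ʃ/ meets the environment for rule 2 (between two vowels) → [ʒ].
/s/ — word-final; rule 2 does not apply here → [s].

[tavoˈʒiʒes]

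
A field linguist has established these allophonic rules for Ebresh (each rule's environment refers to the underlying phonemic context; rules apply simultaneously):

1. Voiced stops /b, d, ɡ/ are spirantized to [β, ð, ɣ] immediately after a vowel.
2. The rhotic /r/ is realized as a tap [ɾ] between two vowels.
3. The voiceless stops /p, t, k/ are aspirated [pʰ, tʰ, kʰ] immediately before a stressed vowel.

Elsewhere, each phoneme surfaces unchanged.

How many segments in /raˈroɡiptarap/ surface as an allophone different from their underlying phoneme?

Segments that undergo a rule: /r/ → [ɾ] (rule 2); /ɡ/ → [ɣ] (rule 1); /r/ → [ɾ] (rule 2).
All other segments surface unchanged.

3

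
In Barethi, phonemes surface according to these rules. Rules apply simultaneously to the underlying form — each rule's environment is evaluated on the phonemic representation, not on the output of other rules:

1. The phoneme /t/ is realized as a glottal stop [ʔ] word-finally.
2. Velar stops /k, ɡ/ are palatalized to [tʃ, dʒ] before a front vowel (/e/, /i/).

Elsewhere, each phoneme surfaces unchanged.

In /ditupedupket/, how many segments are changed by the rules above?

2

Segments that undergo a rule: /k/ → [tʃ] (rule 2); /t/ → [ʔ] (rule 1).
All other segments surface unchanged.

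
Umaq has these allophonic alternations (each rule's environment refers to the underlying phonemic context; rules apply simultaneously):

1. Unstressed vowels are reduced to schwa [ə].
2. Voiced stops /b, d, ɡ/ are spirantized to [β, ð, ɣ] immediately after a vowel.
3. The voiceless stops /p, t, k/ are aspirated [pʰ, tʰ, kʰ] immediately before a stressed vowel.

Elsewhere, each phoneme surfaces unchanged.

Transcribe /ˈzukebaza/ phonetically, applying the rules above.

[ˈzukəβəzə]

/z/ (word-initial): no rule targets it → [z].
/u/ (between /z/ and /k/) fails the environment for rule 1, so it stays [u].
/k/ (between /u/ and /e/) is in the target of rule 3 but the environment (immediately before a stressed vowel) is not met → [k].
/e/ — between /k/ and /b/, in an unstressed syllable — surfaces as [ə] (rule 1).
/b/ (between /e/ and /a/) occurs immediately after a vowel → [β] by rule 2.
/a/ — between /b/ and /z/, in an unstressed syllable — surfaces as [ə] (rule 1).
/z/ (between /a/ and /a/) is unaffected → [z].
/a/ (word-final) occurs in an unstressed syllable → [ə] by rule 1.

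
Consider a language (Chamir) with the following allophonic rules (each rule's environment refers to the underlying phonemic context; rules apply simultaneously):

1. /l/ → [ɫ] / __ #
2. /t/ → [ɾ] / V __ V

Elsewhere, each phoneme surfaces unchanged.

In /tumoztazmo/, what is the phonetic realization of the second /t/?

[t]

/t/ (between /z/ and /a/): rule 2 targets it, but not between two vowels → unchanged [t].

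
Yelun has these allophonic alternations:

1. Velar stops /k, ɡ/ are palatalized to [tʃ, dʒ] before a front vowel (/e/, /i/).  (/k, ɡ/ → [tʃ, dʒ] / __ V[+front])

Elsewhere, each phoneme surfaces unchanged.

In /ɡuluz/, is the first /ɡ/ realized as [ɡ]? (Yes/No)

/ɡ/ (word-initial) fails the environment for rule 1, so it stays [ɡ].
The actual realization is [ɡ], which matches [ɡ].

Yes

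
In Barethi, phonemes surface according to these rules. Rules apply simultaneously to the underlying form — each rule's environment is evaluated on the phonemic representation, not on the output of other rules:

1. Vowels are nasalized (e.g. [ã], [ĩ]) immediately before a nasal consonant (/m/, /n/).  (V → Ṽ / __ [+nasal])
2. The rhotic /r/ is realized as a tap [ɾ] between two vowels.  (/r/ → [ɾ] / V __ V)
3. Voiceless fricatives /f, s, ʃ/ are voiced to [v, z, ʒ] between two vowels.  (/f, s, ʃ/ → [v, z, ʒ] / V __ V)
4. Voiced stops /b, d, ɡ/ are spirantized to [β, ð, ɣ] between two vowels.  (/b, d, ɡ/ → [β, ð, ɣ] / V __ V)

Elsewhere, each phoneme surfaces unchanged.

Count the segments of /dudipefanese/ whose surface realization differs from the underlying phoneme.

4

Segments that undergo a rule: /d/ → [ð] (rule 4); /f/ → [v] (rule 3); /a/ → [ã] (rule 1); /s/ → [z] (rule 3).
All other segments surface unchanged.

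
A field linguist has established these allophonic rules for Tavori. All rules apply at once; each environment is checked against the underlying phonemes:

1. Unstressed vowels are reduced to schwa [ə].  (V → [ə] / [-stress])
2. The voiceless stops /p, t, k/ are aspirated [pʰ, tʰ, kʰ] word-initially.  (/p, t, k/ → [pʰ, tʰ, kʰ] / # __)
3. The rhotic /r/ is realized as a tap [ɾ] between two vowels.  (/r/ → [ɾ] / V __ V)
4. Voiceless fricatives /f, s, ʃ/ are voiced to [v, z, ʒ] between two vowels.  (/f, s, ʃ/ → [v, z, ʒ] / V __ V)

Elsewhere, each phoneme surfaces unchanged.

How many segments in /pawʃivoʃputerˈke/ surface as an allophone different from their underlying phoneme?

Segments that undergo a rule: /p/ → [pʰ] (rule 2); /a/ → [ə] (rule 1); /i/ → [ə] (rule 1); /o/ → [ə] (rule 1); /u/ → [ə] (rule 1); /e/ → [ə] (rule 1).
All other segments surface unchanged.

6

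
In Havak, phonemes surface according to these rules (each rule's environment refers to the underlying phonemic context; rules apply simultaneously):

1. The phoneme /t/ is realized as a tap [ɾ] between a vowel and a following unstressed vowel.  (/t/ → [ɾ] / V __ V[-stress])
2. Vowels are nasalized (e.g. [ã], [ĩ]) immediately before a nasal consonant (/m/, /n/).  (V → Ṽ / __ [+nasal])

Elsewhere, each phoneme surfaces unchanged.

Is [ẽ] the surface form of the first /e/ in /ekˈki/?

No

/e/ — word-initial; rule 2 does not apply here → [e].
The actual realization is [e], not [ẽ].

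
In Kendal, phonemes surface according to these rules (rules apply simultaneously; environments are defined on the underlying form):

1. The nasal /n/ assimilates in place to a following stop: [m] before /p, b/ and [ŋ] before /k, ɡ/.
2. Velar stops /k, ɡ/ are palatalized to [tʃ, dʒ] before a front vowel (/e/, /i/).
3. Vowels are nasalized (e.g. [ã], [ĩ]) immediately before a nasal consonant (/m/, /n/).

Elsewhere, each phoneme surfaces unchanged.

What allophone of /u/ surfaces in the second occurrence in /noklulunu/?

[ũ]

/u/ (between /l/ and /n/) occurs before a nasal consonant → [ũ] by rule 3.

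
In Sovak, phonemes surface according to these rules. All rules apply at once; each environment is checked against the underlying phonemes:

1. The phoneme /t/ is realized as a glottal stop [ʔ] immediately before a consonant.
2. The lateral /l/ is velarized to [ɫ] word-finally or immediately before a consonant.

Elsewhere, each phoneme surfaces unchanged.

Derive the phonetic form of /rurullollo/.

/r/ (word-initial): no rule targets it → [r].
/u/ (between /r/ and /r/): no rule targets it → [u].
/r/ (between /u/ and /u/): no rule targets it → [r].
/u/ stays [u].
/l/ (between /u/ and /l/): word-finally or immediately before a consonant, so rule 2 applies → [ɫ].
/l/ (between /l/ and /o/): rule 2 targets it, but not word-finally or immediately before a consonant → unchanged [l].
/o/ — not in any rule's target class → [o].
Rule 2 applies to /l/ (between /o/ and /l/: word-finally or immediately before a consonant) → [ɫ].
/l/ (between /l/ and /o/): rule 2 targets it, but not word-finally or immediately before a consonant → unchanged [l].
/o/ stays [o].

[ruruɫloɫlo]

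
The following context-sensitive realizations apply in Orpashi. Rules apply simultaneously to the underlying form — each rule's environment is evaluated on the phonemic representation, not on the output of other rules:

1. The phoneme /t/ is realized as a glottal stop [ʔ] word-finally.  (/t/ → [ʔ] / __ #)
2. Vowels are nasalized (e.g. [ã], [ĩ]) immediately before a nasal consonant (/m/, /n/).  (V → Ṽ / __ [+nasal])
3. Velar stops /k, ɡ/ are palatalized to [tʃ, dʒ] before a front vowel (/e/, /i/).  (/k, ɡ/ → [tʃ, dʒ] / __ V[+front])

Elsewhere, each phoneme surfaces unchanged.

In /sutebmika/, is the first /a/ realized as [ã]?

No

/a/ (word-final) fails the environment for rule 2, so it stays [a].
The actual realization is [a], not [ã].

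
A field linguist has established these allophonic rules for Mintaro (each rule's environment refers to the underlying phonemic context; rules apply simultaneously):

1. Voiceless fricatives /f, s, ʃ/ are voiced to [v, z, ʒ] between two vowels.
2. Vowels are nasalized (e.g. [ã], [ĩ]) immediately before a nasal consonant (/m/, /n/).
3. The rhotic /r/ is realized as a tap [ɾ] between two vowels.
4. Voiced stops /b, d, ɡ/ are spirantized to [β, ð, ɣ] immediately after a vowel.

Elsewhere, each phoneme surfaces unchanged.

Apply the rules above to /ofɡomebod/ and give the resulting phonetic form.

/o/ — word-initial; rule 2 does not apply here → [o].
/f/ (between /o/ and /ɡ/) is in the target of rule 1 but the environment (between two vowels) is not met → [f].
/ɡ/ — between /f/ and /o/; rule 4 does not apply here → [ɡ].
/o/ meets the environment for rule 2 (before a nasal consonant) → [õ].
/m/ (between /o/ and /e/) is unaffected → [m].
/e/ (between /m/ and /b/) is in the target of rule 2 but the environment (before a nasal consonant) is not met → [e].
/b/ — between /e/ and /o/, immediately after a vowel — surfaces as [β] (rule 4).
/o/ — between /b/ and /d/; rule 2 does not apply here → [o].
/d/ (word-final): immediately after a vowel, so rule 4 applies → [ð].

[ofɡõmeβoð]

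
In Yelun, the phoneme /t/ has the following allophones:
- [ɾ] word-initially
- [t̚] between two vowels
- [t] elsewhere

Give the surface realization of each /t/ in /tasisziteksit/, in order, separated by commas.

Occurrence 1 (position 1): word-initially → [ɾ].
Occurrence 2 (position 8): between two vowels → [t̚].
Occurrence 3 (position 13): no conditioning environment matches → elsewhere allophone [t].

[ɾ], [t̚], [t]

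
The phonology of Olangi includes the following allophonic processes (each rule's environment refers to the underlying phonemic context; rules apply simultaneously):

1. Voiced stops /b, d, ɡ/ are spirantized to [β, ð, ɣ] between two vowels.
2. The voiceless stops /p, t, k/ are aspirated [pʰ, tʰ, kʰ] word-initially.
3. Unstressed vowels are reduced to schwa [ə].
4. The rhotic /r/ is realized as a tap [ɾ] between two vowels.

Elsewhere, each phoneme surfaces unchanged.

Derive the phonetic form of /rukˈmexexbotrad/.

/r/ — word-initial; rule 4 does not apply here → [r].
/u/ (between /r/ and /k/) occurs in an unstressed syllable → [ə] by rule 3.
/k/ (between /u/ and /m/): rule 2 targets it, but not word-initially → unchanged [k].
/m/ stays [m].
/e/ (between /m/ and /x/) fails the environment for rule 3, so it stays [e].
/x/ stays [x].
Rule 3 applies to /e/ (between /x/ and /x/: in an unstressed syllable) → [ə].
/x/ — not in any rule's target class → [x].
/b/ (between /x/ and /o/) is in the target of rule 1 but the environment (between two vowels) is not met → [b].
/o/ (between /b/ and /t/): in an unstressed syllable, so rule 3 applies → [ə].
/t/ (between /o/ and /r/) fails the environment for rule 2, so it stays [t].
/r/ (between /t/ and /a/) is in the target of rule 4 but the environment (between two vowels) is not met → [r].
/a/ meets the environment for rule 3 (in an unstressed syllable) → [ə].
/d/ (word-final) fails the environment for rule 1, so it stays [d].

[rəkˈmexəxbətrəd]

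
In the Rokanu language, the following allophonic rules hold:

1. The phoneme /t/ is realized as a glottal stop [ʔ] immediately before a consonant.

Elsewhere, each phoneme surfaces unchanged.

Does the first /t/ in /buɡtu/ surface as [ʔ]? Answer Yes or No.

/t/ (between /ɡ/ and /u/) fails the environment for rule 1, so it stays [t].
The actual realization is [t], not [ʔ].

No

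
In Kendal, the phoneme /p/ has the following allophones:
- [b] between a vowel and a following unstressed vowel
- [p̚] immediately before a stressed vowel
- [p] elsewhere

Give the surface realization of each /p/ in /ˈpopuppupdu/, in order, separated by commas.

[p̚], [b], [p], [p], [p]

Occurrence 1 (position 1): immediately before a stressed vowel → [p̚].
Occurrence 2 (position 3): between a vowel and a following unstressed vowel → [b].
Occurrence 3 (position 5): no conditioning environment matches → elsewhere allophone [p].
Occurrence 4 (position 6): no conditioning environment matches → elsewhere allophone [p].
Occurrence 5 (position 8): no conditioning environment matches → elsewhere allophone [p].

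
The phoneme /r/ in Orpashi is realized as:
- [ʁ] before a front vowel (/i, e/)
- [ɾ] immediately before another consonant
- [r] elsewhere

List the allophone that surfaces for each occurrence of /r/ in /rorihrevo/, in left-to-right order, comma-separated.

Occurrence 1 (position 1): no conditioning environment matches → elsewhere allophone [r].
Occurrence 2 (position 3): before a front vowel (/i, e/) → [ʁ].
Occurrence 3 (position 6): before a front vowel (/i, e/) → [ʁ].

[r], [ʁ], [ʁ]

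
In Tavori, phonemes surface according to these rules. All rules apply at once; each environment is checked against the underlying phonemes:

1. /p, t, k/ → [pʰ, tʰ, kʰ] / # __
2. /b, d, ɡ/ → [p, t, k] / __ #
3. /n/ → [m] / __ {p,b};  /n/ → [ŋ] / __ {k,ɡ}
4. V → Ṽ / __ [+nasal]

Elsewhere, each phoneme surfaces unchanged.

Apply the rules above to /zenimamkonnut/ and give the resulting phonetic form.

/z/ — not in any rule's target class → [z].
/e/ meets the environment for rule 4 (before a nasal consonant) → [ẽ].
/n/ — between /e/ and /i/; rule 3 does not apply here → [n].
/i/ (between /n/ and /m/) occurs before a nasal consonant → [ĩ] by rule 4.
/m/ — not in any rule's target class → [m].
/a/ — between /m/ and /m/, before a nasal consonant — surfaces as [ã] (rule 4).
/m/ (between /a/ and /k/): no rule targets it → [m].
/k/ (between /m/ and /o/) fails the environment for rule 1, so it stays [k].
/o/ meets the environment for rule 4 (before a nasal consonant) → [õ].
/n/ (between /o/ and /n/) is in the target of rule 3 but the environment (before a labial or velar stop) is not met → [n].
/n/ (between /n/ and /u/) fails the environment for rule 3, so it stays [n].
/u/ — between /n/ and /t/; rule 4 does not apply here → [u].
/t/ (word-final) fails the environment for rule 1, so it stays [t].

[zẽnĩmãmkõnnut]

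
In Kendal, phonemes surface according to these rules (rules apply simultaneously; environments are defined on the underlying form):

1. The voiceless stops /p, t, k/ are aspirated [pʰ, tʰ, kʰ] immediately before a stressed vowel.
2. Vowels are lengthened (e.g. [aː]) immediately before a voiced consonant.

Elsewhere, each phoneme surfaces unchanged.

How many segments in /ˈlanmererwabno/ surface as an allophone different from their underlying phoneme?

4

Segments that undergo a rule: /a/ → [aː] (rule 2); /e/ → [eː] (rule 2); /e/ → [eː] (rule 2); /a/ → [aː] (rule 2).
All other segments surface unchanged.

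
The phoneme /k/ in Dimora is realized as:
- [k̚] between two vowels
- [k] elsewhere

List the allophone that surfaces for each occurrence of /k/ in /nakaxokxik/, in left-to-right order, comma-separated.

Occurrence 1 (position 3): between two vowels → [k̚].
Occurrence 2 (position 7): no conditioning environment matches → elsewhere allophone [k].
Occurrence 3 (position 10): no conditioning environment matches → elsewhere allophone [k].

[k̚], [k], [k]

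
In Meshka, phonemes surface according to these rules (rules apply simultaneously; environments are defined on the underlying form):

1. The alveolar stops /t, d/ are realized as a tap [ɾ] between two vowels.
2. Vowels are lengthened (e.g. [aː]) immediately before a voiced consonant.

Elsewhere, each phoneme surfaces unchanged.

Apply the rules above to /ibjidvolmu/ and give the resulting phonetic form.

[iːbjiːdvoːlmu]

/i/ — word-initial, before a voiced consonant — surfaces as [iː] (rule 2).
/b/ stays [b].
/j/ (between /b/ and /i/) is unaffected → [j].
/i/ meets the environment for rule 2 (before a voiced consonant) → [iː].
/d/ (between /i/ and /v/): rule 1 targets it, but not between two vowels → unchanged [d].
/v/ stays [v].
Rule 2 applies to /o/ (between /v/ and /l/: before a voiced consonant) → [oː].
/l/ (between /o/ and /m/): no rule targets it → [l].
/m/ — not in any rule's target class → [m].
/u/ — word-final; rule 2 does not apply here → [u].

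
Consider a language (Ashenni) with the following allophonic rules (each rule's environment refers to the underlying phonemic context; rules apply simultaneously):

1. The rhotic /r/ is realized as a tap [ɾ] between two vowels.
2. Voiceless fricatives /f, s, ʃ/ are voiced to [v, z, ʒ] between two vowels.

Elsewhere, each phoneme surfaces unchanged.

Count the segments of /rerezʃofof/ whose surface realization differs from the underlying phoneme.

2

Segments that undergo a rule: /r/ → [ɾ] (rule 1); /f/ → [v] (rule 2).
All other segments surface unchanged.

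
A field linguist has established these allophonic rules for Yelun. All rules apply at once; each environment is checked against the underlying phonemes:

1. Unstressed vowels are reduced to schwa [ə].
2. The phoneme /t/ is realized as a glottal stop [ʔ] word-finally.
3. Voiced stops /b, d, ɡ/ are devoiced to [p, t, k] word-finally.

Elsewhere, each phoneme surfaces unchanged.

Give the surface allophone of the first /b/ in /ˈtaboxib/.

[b]

/b/ (between /a/ and /o/): rule 3 targets it, but not word-finally → unchanged [b].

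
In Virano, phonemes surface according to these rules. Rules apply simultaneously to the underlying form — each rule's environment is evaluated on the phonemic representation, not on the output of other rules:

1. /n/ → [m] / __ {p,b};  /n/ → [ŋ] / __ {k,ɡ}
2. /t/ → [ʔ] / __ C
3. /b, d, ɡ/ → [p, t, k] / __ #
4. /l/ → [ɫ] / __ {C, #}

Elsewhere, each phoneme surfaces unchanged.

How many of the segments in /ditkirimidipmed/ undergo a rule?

Segments that undergo a rule: /t/ → [ʔ] (rule 2); /d/ → [t] (rule 3).
All other segments surface unchanged.

2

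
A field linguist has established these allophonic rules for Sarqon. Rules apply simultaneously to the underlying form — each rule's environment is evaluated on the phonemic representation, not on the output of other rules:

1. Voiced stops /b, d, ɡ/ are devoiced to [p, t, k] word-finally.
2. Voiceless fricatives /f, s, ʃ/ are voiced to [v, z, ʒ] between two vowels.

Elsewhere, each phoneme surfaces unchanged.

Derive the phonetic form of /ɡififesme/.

[ɡivivesme]

/ɡ/ — word-initial; rule 1 does not apply here → [ɡ].
/i/ (between /ɡ/ and /f/): no rule targets it → [i].
/f/ (between /i/ and /i/) occurs between two vowels → [v] by rule 2.
/i/ (between /f/ and /f/) is unaffected → [i].
/f/ (between /i/ and /e/) occurs between two vowels → [v] by rule 2.
/e/ stays [e].
/s/ (between /e/ and /m/): rule 2 targets it, but not between two vowels → unchanged [s].
/m/ — not in any rule's target class → [m].
/e/ — not in any rule's target class → [e].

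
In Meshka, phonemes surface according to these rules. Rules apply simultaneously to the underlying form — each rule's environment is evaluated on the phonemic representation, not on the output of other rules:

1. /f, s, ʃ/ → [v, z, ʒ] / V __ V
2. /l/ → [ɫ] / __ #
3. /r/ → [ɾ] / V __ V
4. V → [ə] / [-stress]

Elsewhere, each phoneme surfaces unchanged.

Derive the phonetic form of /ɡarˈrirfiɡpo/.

/ɡ/ — not in any rule's target class → [ɡ].
/a/ (between /ɡ/ and /r/) occurs in an unstressed syllable → [ə] by rule 4.
/r/ (between /a/ and /r/) is in the target of rule 3 but the environment (between two vowels) is not met → [r].
/r/ — between /r/ and /i/; rule 3 does not apply here → [r].
/i/ (between /r/ and /r/): rule 4 targets it, but not in an unstressed syllable → unchanged [i].
/r/ (between /i/ and /f/): rule 3 targets it, but not between two vowels → unchanged [r].
/f/ (between /r/ and /i/): rule 1 targets it, but not between two vowels → unchanged [f].
/i/ meets the environment for rule 4 (in an unstressed syllable) → [ə].
/ɡ/ stays [ɡ].
/p/ (between /ɡ/ and /o/) is unaffected → [p].
/o/ (word-final) occurs in an unstressed syllable → [ə] by rule 4.

[ɡərˈrirfəɡpə]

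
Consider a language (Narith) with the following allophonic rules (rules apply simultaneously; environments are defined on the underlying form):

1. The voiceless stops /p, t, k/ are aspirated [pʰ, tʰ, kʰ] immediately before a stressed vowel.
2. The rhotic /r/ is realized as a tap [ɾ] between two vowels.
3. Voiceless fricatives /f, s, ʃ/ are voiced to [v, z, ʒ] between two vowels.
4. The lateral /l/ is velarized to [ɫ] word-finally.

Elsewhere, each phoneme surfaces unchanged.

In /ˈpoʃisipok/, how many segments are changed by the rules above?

3

Segments that undergo a rule: /p/ → [pʰ] (rule 1); /ʃ/ → [ʒ] (rule 3); /s/ → [z] (rule 3).
All other segments surface unchanged.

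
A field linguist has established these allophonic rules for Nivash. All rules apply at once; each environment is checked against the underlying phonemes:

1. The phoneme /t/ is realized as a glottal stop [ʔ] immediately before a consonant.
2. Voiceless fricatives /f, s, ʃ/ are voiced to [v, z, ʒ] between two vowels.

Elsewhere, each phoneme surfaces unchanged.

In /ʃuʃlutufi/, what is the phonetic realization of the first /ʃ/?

/ʃ/ — word-initial; rule 2 does not apply here → [ʃ].

[ʃ]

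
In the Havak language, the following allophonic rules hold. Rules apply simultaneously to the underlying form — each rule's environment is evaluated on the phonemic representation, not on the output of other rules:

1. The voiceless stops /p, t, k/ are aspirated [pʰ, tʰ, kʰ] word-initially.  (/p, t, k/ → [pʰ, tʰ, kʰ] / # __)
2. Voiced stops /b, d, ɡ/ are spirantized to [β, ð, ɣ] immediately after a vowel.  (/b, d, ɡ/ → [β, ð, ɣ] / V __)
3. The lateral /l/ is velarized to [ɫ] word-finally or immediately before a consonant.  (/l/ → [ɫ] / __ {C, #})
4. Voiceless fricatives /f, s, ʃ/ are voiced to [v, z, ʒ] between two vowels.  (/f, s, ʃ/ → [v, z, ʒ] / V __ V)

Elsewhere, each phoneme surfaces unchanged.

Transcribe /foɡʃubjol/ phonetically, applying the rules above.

[foɣʃuβjoɫ]

/f/ (word-initial) is in the target of rule 4 but the environment (between two vowels) is not met → [f].
/o/ — not in any rule's target class → [o].
/ɡ/ (between /o/ and /ʃ/) occurs immediately after a vowel → [ɣ] by rule 2.
/ʃ/ (between /ɡ/ and /u/) fails the environment for rule 4, so it stays [ʃ].
/u/ — not in any rule's target class → [u].
/b/ — between /u/ and /j/, immediately after a vowel — surfaces as [β] (rule 2).
/j/ (between /b/ and /o/) is unaffected → [j].
/o/ (between /j/ and /l/): no rule targets it → [o].
Rule 3 applies to /l/ (word-final: word-finally or immediately before a consonant) → [ɫ].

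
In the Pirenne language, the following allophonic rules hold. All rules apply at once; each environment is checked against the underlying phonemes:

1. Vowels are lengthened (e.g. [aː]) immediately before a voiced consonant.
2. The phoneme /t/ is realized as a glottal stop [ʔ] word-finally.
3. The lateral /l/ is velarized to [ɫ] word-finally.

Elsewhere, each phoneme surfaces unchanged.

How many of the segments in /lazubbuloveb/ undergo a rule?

5

Segments that undergo a rule: /a/ → [aː] (rule 1); /u/ → [uː] (rule 1); /u/ → [uː] (rule 1); /o/ → [oː] (rule 1); /e/ → [eː] (rule 1).
All other segments surface unchanged.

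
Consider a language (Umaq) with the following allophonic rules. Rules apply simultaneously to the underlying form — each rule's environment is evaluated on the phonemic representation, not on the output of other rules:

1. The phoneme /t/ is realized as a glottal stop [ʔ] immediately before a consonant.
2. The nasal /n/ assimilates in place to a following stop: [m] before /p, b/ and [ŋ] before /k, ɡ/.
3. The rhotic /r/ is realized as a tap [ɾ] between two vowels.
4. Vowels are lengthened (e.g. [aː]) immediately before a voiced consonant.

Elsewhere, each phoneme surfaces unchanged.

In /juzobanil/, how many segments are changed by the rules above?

Segments that undergo a rule: /u/ → [uː] (rule 4); /o/ → [oː] (rule 4); /a/ → [aː] (rule 4); /i/ → [iː] (rule 4).
All other segments surface unchanged.

4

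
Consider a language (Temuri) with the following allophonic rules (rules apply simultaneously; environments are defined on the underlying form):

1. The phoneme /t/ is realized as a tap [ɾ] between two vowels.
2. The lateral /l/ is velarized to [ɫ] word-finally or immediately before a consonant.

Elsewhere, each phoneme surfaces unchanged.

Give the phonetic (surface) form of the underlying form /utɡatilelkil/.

[utɡaɾileɫkiɫ]

/t/ (between /u/ and /ɡ/) is in the target of rule 1 but the environment (between two vowels) is not met → [t].
/t/ meets the environment for rule 1 (between two vowels) → [ɾ].
/l/ (between /i/ and /e/): rule 2 targets it, but not word-finally or immediately before a consonant → unchanged [l].
/l/ — between /e/ and /k/, word-finally or immediately before a consonant — surfaces as [ɫ] (rule 2).
/l/ (word-final): word-finally or immediately before a consonant, so rule 2 applies → [ɫ].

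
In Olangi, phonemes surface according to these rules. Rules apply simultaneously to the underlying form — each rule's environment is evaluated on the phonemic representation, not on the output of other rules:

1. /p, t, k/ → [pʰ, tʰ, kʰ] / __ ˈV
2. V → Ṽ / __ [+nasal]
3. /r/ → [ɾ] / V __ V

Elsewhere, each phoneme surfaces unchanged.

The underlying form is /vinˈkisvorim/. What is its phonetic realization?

[vĩnˈkʰisvoɾĩm]

/v/ (word-initial) is unaffected → [v].
/i/ — between /v/ and /n/, before a nasal consonant — surfaces as [ĩ] (rule 2).
/n/ (between /i/ and /k/): no rule targets it → [n].
Rule 1 applies to /k/ (between /n/ and /i/: immediately before a stressed vowel) → [kʰ].
/i/ — between /k/ and /s/; rule 2 does not apply here → [i].
/s/ stays [s].
/v/ (between /s/ and /o/) is unaffected → [v].
/o/ (between /v/ and /r/) is in the target of rule 2 but the environment (before a nasal consonant) is not met → [o].
/r/ — between /o/ and /i/, between two vowels — surfaces as [ɾ] (rule 3).
/i/ (between /r/ and /m/) occurs before a nasal consonant → [ĩ] by rule 2.
/m/ (word-final) is unaffected → [m].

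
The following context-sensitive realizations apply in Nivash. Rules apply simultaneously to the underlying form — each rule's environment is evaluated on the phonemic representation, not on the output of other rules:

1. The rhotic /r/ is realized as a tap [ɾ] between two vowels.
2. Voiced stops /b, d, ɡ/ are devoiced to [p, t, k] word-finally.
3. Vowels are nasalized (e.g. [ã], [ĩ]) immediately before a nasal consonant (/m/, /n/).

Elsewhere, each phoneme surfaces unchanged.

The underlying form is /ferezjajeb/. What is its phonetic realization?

/f/ (word-initial) is unaffected → [f].
/e/ (between /f/ and /r/) fails the environment for rule 3, so it stays [e].
/r/ meets the environment for rule 1 (between two vowels) → [ɾ].
/e/ (between /r/ and /z/) is in the target of rule 3 but the environment (before a nasal consonant) is not met → [e].
/z/ (between /e/ and /j/): no rule targets it → [z].
/j/ (between /z/ and /a/) is unaffected → [j].
/a/ — between /j/ and /j/; rule 3 does not apply here → [a].
/j/ stays [j].
/e/ (between /j/ and /b/) fails the environment for rule 3, so it stays [e].
/b/ — word-final, word-finally — surfaces as [p] (rule 2).

[feɾezjajep]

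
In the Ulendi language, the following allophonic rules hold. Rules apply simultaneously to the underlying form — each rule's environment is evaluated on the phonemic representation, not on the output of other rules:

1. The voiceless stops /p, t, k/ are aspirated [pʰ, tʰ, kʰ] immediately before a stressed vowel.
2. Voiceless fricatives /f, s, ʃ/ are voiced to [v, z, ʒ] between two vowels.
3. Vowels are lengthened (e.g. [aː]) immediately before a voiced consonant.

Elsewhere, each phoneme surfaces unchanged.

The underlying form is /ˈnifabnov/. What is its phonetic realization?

[ˈnivaːbnoːv]

/n/ stays [n].
/i/ (between /n/ and /f/): rule 3 targets it, but not before a voiced consonant → unchanged [i].
Rule 2 applies to /f/ (between /i/ and /a/: between two vowels) → [v].
/a/ — between /f/ and /b/, before a voiced consonant — surfaces as [aː] (rule 3).
/b/ (between /a/ and /n/) is unaffected → [b].
/n/ (between /b/ and /o/) is unaffected → [n].
/o/ meets the environment for rule 3 (before a voiced consonant) → [oː].
/v/ (word-final): no rule targets it → [v].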